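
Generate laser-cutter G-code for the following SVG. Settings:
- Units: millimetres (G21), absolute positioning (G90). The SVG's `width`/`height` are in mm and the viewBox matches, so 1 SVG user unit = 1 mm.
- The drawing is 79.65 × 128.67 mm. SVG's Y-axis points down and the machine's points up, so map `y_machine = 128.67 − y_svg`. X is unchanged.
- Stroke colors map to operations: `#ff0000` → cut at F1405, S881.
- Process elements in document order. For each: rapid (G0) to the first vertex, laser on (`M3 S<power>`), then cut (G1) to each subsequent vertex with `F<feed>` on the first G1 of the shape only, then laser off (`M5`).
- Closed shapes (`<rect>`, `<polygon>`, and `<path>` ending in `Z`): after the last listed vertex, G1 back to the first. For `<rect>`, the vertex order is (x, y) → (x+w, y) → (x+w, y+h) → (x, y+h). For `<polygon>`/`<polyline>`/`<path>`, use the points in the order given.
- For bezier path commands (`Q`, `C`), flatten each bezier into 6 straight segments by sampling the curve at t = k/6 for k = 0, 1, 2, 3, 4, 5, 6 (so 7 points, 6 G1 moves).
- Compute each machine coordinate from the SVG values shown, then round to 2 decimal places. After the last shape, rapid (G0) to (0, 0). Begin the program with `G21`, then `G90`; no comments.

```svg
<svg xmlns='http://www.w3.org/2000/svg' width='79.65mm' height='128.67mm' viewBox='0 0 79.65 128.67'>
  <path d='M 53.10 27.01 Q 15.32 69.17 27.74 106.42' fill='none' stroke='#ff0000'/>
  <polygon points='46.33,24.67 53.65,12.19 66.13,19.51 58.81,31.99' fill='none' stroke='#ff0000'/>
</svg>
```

G21
G90
G0 X53.10 Y101.66
M3 S881
G1 X41.90 Y87.74 F1405
G1 X33.49 Y74.10
G1 X27.87 Y60.73
G1 X25.04 Y47.63
G1 X24.99 Y34.80
G1 X27.74 Y22.25
M5
G0 X46.33 Y104.00
M3 S881
G1 X53.65 Y116.48 F1405
G1 X66.13 Y109.16
G1 X58.81 Y96.68
G1 X46.33 Y104.00
M5
G0 X0.00 Y0.00

1 u = 1 mm; y_m = 128.67 − y.

[1] `<path>` quadratic bezier, #ff0000→cut S881 F1405: (53.10,101.66) → (41.90,87.74) → (33.49,74.10) → (27.87,60.73) → (25.04,47.63) → (24.99,34.80) → (27.74,22.25)

[2] `<polygon>` regular polygon, #ff0000→cut S881 F1405: (46.33,104.00) → (53.65,116.48) → (66.13,109.16) → (58.81,96.68) → (46.33,104.00) (closed)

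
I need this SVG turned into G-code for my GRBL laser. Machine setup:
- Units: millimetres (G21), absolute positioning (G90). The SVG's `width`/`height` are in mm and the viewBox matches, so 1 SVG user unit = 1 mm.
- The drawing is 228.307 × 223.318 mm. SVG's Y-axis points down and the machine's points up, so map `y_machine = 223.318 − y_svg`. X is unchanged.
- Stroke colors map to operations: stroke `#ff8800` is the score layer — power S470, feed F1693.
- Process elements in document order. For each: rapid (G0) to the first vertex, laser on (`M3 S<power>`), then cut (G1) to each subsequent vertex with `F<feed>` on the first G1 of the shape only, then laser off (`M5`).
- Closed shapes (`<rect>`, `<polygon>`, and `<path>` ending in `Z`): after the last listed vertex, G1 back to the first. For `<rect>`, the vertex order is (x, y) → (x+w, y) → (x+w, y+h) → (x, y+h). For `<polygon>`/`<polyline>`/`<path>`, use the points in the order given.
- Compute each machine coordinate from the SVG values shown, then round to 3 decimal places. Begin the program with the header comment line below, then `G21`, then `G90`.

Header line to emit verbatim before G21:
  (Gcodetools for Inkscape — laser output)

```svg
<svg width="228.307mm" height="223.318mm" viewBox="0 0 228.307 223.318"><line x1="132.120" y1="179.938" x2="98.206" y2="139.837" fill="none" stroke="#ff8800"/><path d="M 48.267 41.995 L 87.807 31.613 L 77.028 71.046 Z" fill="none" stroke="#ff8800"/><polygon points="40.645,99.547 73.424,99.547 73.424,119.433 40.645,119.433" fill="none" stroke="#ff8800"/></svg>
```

(Gcodetools for Inkscape — laser output)
G21
G90
G0 X132.120 Y43.380
M3 S470
G1 X98.206 Y83.481 F1693
M5
G0 X48.267 Y181.323
M3 S470
G1 X87.807 Y191.705 F1693
G1 X77.028 Y152.272
G1 X48.267 Y181.323
M5
G0 X40.645 Y123.771
M3 S470
G1 X73.424 Y123.771 F1693
G1 X73.424 Y103.885
G1 X40.645 Y103.885
G1 X40.645 Y123.771
M5

Since the viewBox matches the mm dimensions, user units are millimetres directly. The only transform is the Y-flip y_m = 223.318 − y_svg.

Shape 1 is a line segment drawn with `<line>`. Its stroke #ff8800 means score at S470, F1693. After flipping Y the toolpath is (132.120,43.380) → (98.206,83.481).

Shape 2 is a regular polygon drawn with `<path>`. Its stroke #ff8800 means score at S470, F1693. After flipping Y the toolpath is (48.267,181.323) → (87.807,191.705) → (77.028,152.272) → (48.267,181.323), returning to the start.

Shape 3 is a rectangle drawn with `<polygon>`. Its stroke #ff8800 means score at S470, F1693. After flipping Y the toolpath is (40.645,123.771) → (73.424,123.771) → (73.424,103.885) → (40.645,103.885) → (40.645,123.771), returning to the start.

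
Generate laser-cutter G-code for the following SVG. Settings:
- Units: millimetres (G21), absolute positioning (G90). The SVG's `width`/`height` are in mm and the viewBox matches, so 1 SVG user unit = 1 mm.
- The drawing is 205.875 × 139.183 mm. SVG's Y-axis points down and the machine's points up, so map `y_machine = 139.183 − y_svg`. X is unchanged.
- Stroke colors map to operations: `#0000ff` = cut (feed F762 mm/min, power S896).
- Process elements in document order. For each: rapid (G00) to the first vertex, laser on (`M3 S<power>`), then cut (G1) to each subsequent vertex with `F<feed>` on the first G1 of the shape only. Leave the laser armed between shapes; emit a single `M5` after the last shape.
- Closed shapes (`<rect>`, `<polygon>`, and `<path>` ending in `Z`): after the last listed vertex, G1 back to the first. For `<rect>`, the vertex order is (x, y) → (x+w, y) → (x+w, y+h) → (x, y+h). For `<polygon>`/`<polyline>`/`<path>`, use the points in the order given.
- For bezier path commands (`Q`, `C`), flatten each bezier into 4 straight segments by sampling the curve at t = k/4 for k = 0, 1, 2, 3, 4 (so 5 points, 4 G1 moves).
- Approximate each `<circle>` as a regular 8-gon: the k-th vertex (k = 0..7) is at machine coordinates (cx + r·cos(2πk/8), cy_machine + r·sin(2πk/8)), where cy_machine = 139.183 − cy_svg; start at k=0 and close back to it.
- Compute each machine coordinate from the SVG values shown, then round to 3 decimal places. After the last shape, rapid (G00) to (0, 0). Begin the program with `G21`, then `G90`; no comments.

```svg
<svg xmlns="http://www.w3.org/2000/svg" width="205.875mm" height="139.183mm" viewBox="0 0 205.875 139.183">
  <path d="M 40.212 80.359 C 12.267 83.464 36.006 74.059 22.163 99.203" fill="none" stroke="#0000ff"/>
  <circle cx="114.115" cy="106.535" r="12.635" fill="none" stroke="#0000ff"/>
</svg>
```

Since the viewBox matches the mm dimensions, user units are millimetres directly. The only transform is the Y-flip y_m = 139.183 − y_svg.

Shape 1 is a cubic bezier drawn with `<path>`. Its stroke #0000ff means cut at S896, F762. After flipping Y the toolpath is (40.212,58.824) → (27.549,58.106) → (25.899,57.667) → (26.893,53.095) → (22.163,39.980).

Shape 2 is a circle drawn with `<circle>`. Its stroke #0000ff means cut at S896, F762. After flipping Y the toolpath is (126.750,32.648) → (123.049,41.582) → (114.115,45.283) → (105.181,41.582) → (101.480,32.648) → (105.181,23.714) → (114.115,20.013) → (123.049,23.714) → (126.750,32.648), returning to the start.

G21
G90
G00 X40.212 Y58.824
M3 S896
G1 X27.549 Y58.106 F762
G1 X25.899 Y57.667
G1 X26.893 Y53.095
G1 X22.163 Y39.980
G00 X126.750 Y32.648
M3 S896
G1 X123.049 Y41.582 F762
G1 X114.115 Y45.283
G1 X105.181 Y41.582
G1 X101.480 Y32.648
G1 X105.181 Y23.714
G1 X114.115 Y20.013
G1 X123.049 Y23.714
G1 X126.750 Y32.648
M5
G00 X0.000 Y0.000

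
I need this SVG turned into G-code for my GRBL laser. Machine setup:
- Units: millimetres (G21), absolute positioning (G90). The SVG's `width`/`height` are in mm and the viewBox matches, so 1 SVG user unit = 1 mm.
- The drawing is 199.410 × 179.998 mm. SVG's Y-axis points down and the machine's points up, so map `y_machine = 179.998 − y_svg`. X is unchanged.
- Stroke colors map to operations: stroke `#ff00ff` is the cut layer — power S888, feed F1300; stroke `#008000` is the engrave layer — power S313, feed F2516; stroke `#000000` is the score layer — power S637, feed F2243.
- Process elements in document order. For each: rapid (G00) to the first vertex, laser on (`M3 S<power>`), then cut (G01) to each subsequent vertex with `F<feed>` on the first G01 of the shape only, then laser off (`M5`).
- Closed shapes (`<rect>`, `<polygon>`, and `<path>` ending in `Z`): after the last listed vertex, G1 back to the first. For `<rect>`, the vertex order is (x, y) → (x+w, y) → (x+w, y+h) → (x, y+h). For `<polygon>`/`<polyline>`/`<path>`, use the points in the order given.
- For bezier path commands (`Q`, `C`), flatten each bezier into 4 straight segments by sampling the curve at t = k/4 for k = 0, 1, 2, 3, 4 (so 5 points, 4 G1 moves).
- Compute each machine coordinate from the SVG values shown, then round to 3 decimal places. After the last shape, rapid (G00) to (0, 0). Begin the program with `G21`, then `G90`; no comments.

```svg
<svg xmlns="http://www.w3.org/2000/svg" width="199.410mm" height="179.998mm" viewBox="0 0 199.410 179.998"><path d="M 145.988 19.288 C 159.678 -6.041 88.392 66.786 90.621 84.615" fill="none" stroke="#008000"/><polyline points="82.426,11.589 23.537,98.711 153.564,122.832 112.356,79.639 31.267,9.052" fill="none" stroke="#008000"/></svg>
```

G21
G90
G00 X145.988 Y160.710
M3 S313
G01 X142.799 Y163.696 F2516
G01 X122.602 Y144.231
G01 X100.257 Y116.674
G01 X90.621 Y95.383
M5
G00 X82.426 Y168.409
M3 S313
G01 X23.537 Y81.287 F2516
G01 X153.564 Y57.166
G01 X112.356 Y100.359
G01 X31.267 Y170.946
M5
G00 X0.000 Y0.000

Since the viewBox matches the mm dimensions, user units are millimetres directly. The only transform is the Y-flip y_m = 179.998 − y_svg.

Shape 1 is a cubic bezier drawn with `<path>`. Its stroke #008000 means engrave at S313, F2516. After flipping Y the toolpath is (145.988,160.710) → (142.799,163.696) → (122.602,144.231) → (100.257,116.674) → (90.621,95.383).

Shape 2 is a open polyline drawn with `<polyline>`. Its stroke #008000 means engrave at S313, F2516. After flipping Y the toolpath is (82.426,168.409) → (23.537,81.287) → (153.564,57.166) → (112.356,100.359) → (31.267,170.946).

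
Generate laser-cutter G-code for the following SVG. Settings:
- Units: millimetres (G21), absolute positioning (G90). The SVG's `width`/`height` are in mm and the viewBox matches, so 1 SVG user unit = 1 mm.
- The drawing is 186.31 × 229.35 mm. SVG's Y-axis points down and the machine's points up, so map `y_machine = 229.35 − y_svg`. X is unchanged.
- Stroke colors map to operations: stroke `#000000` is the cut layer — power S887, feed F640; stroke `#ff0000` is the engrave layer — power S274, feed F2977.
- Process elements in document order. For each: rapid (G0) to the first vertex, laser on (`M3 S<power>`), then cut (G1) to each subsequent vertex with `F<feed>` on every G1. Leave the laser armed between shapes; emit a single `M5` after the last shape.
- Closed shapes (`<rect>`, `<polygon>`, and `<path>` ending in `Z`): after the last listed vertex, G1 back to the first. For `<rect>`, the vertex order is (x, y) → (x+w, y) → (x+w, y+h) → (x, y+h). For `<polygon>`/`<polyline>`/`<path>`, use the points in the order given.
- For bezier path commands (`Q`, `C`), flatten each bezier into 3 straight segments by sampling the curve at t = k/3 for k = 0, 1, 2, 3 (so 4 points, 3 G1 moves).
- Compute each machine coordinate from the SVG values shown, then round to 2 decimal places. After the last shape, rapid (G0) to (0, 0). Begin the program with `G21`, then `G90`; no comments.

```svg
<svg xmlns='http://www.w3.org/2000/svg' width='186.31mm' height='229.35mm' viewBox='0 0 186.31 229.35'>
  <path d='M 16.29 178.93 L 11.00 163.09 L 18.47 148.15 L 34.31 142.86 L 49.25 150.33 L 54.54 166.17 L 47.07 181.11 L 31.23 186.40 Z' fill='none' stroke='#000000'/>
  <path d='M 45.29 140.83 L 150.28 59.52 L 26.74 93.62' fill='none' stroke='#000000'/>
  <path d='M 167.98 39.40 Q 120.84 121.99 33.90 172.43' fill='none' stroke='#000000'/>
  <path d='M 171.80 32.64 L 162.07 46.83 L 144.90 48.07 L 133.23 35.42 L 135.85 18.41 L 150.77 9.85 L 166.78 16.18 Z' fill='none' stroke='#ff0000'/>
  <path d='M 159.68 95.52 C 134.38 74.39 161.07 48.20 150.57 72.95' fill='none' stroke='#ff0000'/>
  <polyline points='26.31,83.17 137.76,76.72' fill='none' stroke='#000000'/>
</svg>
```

viewBox `0 0 186.31 229.35` with mm width/height → 1 unit = 1 mm. Flip: y_m = 229.35 − y_svg.

**Shape 1** — `<path>` regular polygon, stroke `#000000` → cut (S887, F640). Machine vertices: (16.29,50.42) → (11.00,66.26) → (18.47,81.20) → (34.31,86.49) → (49.25,79.02) → (54.54,63.18) → (47.07,48.24) → (31.23,42.95) → (16.29,50.42). Closed: final G1 returns to the first vertex.

**Shape 2** — `<path>` open polyline, stroke `#000000` → cut (S887, F640). Machine vertices: (45.29,88.52) → (150.28,169.83) → (26.74,135.73). Open path.

**Shape 3** — `<path>` quadratic bezier, stroke `#000000` → cut (S887, F640). Control points (SVG): P0=(167.98,39.40), P1=(120.84,121.99), P2=(33.90,172.43); sampled at t=k/3. Machine vertices: (167.98,189.95) → (132.13,138.46) → (87.44,94.12) → (33.90,56.92). Open path.

**Shape 4** — `<path>` regular polygon, stroke `#ff0000` → engrave (S274, F2977). Machine vertices: (171.80,196.71) → (162.07,182.52) → (144.90,181.28) → (133.23,193.93) → (135.85,210.94) → (150.77,219.50) → (166.78,213.17) → (171.80,196.71). Closed: final G1 returns to the first vertex.

**Shape 5** — `<path>` cubic bezier, stroke `#ff0000` → engrave (S274, F2977). Control points (SVG): P0=(159.68,95.52), P1=(134.38,74.39), P2=(161.07,48.20), P3=(150.57,72.95); sampled at t=k/3. Machine vertices: (159.68,133.83) → (148.41,154.57) → (151.98,166.24) → (150.57,156.40). Open path.

**Shape 6** — `<polyline>` line segment, stroke `#000000` → cut (S887, F640). Machine vertices: (26.31,146.18) → (137.76,152.63). Open path.

G21
G90
G0 X16.29 Y50.42
M3 S887
G1 X11.00 Y66.26 F640
G1 X18.47 Y81.20 F640
G1 X34.31 Y86.49 F640
G1 X49.25 Y79.02 F640
G1 X54.54 Y63.18 F640
G1 X47.07 Y48.24 F640
G1 X31.23 Y42.95 F640
G1 X16.29 Y50.42 F640
G0 X45.29 Y88.52
M3 S887
G1 X150.28 Y169.83 F640
G1 X26.74 Y135.73 F640
G0 X167.98 Y189.95
M3 S887
G1 X132.13 Y138.46 F640
G1 X87.44 Y94.12 F640
G1 X33.90 Y56.92 F640
G0 X171.80 Y196.71
M3 S274
G1 X162.07 Y182.52 F2977
G1 X144.90 Y181.28 F2977
G1 X133.23 Y193.93 F2977
G1 X135.85 Y210.94 F2977
G1 X150.77 Y219.50 F2977
G1 X166.78 Y213.17 F2977
G1 X171.80 Y196.71 F2977
G0 X159.68 Y133.83
M3 S274
G1 X148.41 Y154.57 F2977
G1 X151.98 Y166.24 F2977
G1 X150.57 Y156.40 F2977
G0 X26.31 Y146.18
M3 S887
G1 X137.76 Y152.63 F640
M5
G0 X0.00 Y0.00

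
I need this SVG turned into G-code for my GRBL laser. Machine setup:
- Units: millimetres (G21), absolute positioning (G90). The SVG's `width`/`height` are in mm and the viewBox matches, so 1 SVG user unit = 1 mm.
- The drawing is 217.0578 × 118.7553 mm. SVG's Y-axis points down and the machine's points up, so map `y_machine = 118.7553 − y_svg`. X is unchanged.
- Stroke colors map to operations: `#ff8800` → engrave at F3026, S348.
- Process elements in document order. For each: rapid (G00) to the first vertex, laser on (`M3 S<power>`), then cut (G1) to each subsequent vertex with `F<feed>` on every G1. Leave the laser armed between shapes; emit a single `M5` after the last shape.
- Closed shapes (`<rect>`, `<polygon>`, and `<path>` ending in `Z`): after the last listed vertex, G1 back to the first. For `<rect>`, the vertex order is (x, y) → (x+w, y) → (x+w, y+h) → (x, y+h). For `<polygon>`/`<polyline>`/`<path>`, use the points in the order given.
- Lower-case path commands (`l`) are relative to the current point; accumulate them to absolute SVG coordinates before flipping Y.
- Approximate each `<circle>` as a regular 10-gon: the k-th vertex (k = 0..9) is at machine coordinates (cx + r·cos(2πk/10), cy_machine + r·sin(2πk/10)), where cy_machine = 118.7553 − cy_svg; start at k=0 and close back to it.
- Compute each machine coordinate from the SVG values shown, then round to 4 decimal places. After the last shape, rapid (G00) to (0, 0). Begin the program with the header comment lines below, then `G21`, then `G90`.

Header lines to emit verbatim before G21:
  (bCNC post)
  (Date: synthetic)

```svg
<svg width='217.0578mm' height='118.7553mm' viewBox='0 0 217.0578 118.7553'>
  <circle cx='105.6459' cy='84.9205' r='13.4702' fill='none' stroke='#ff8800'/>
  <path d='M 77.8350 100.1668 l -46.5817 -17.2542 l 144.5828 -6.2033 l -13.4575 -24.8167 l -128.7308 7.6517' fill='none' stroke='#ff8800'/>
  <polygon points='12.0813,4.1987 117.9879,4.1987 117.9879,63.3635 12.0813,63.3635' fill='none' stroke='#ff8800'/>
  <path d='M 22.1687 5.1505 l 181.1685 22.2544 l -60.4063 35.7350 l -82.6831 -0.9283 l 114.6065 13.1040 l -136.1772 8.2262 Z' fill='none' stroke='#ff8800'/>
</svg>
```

1 u = 1 mm; y_m = 118.7553 − y.

[1] `<circle>` circle, #ff8800→engrave S348 F3026: (119.1161,33.8348) → (116.5435,41.7524) → (109.8084,46.6457) → (101.4834,46.6457) → (94.7483,41.7524) → (92.1757,33.8348) → (94.7483,25.9172) → (101.4834,21.0239) → (109.8084,21.0239) → (116.5435,25.9172) → (119.1161,33.8348) (closed)

[2] `<path>` open polyline, #ff8800→engrave S348 F3026: (77.8350,18.5885) → (31.2533,35.8427) → (175.8361,42.0460) → (162.3786,66.8627) → (33.6478,59.2110)

[3] `<polygon>` rectangle, #ff8800→engrave S348 F3026: (12.0813,114.5566) → (117.9879,114.5566) → (117.9879,55.3918) → (12.0813,55.3918) → (12.0813,114.5566) (closed)

[4] `<path>` closed polygon, #ff8800→engrave S348 F3026: (22.1687,113.6048) → (203.3372,91.3504) → (142.9309,55.6154) → (60.2478,56.5437) → (174.8543,43.4397) → (38.6771,35.2135) → (22.1687,113.6048) (closed)

(bCNC post)
(Date: synthetic)
G21
G90
G00 X119.1161 Y33.8348
M3 S348
G1 X116.5435 Y41.7524 F3026
G1 X109.8084 Y46.6457 F3026
G1 X101.4834 Y46.6457 F3026
G1 X94.7483 Y41.7524 F3026
G1 X92.1757 Y33.8348 F3026
G1 X94.7483 Y25.9172 F3026
G1 X101.4834 Y21.0239 F3026
G1 X109.8084 Y21.0239 F3026
G1 X116.5435 Y25.9172 F3026
G1 X119.1161 Y33.8348 F3026
G00 X77.8350 Y18.5885
M3 S348
G1 X31.2533 Y35.8427 F3026
G1 X175.8361 Y42.0460 F3026
G1 X162.3786 Y66.8627 F3026
G1 X33.6478 Y59.2110 F3026
G00 X12.0813 Y114.5566
M3 S348
G1 X117.9879 Y114.5566 F3026
G1 X117.9879 Y55.3918 F3026
G1 X12.0813 Y55.3918 F3026
G1 X12.0813 Y114.5566 F3026
G00 X22.1687 Y113.6048
M3 S348
G1 X203.3372 Y91.3504 F3026
G1 X142.9309 Y55.6154 F3026
G1 X60.2478 Y56.5437 F3026
G1 X174.8543 Y43.4397 F3026
G1 X38.6771 Y35.2135 F3026
G1 X22.1687 Y113.6048 F3026
M5
G00 X0.0000 Y0.0000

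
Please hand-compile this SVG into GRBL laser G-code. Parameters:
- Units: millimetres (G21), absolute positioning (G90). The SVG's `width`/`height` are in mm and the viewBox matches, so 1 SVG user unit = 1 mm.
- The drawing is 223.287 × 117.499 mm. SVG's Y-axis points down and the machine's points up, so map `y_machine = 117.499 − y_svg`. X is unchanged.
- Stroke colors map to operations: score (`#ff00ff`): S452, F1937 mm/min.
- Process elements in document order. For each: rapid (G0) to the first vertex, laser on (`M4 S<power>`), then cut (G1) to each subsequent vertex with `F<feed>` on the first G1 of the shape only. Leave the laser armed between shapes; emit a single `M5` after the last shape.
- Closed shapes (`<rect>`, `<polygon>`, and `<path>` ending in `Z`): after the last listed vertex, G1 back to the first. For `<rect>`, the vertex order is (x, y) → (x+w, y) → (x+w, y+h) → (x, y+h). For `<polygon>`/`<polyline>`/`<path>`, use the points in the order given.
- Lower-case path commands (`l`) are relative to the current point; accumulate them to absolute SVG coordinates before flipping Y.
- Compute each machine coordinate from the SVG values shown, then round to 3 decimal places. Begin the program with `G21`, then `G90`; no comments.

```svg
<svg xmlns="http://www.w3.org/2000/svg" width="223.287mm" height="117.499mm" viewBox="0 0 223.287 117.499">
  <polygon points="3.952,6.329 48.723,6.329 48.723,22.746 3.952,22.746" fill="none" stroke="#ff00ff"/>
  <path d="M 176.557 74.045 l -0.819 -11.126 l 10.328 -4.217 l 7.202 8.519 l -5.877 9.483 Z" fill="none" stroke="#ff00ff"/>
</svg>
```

viewBox `0 0 223.287 117.499` with mm width/height → 1 unit = 1 mm. Flip: y_m = 117.499 − y_svg.

**Shape 1** — `<polygon>` rectangle, stroke `#ff00ff` → score (S452, F1937). Machine vertices: (3.952,111.170) → (48.723,111.170) → (48.723,94.753) → (3.952,94.753) → (3.952,111.170). Closed: final G1 returns to the first vertex.

**Shape 2** — `<path>` regular polygon, stroke `#ff00ff` → score (S452, F1937). Machine vertices: (176.557,43.454) → (175.738,54.580) → (186.066,58.797) → (193.268,50.278) → (187.391,40.795) → (176.557,43.454). Closed: final G1 returns to the first vertex.

G21
G90
G0 X3.952 Y111.170
M4 S452
G1 X48.723 Y111.170 F1937
G1 X48.723 Y94.753
G1 X3.952 Y94.753
G1 X3.952 Y111.170
G0 X176.557 Y43.454
M4 S452
G1 X175.738 Y54.580 F1937
G1 X186.066 Y58.797
G1 X193.268 Y50.278
G1 X187.391 Y40.795
G1 X176.557 Y43.454
M5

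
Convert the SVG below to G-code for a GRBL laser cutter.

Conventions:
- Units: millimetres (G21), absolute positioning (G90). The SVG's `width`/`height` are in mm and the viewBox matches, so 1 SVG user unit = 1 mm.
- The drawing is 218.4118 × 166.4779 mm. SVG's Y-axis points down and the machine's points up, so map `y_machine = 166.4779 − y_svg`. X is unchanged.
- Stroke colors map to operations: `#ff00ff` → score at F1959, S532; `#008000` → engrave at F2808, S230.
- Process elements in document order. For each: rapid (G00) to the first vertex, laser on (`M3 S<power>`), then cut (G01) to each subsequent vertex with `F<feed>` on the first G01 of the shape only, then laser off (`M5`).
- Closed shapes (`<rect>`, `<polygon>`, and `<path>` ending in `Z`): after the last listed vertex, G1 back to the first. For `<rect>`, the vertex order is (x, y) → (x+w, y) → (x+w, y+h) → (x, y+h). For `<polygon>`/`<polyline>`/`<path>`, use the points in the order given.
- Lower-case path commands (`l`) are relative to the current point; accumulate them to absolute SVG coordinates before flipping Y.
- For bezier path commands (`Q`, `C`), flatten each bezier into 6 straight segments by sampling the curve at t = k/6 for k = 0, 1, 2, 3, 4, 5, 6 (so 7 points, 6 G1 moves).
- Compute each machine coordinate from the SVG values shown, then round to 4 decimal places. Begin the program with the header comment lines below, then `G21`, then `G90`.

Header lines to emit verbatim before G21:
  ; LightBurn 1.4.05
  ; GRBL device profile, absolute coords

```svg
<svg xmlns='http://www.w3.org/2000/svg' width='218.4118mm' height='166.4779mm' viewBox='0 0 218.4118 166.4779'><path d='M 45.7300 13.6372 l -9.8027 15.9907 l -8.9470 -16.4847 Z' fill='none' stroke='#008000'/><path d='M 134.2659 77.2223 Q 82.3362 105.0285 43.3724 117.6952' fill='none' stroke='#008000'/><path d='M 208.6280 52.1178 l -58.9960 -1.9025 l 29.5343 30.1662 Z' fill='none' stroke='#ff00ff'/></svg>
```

; LightBurn 1.4.05
; GRBL device profile, absolute coords
G21
G90
G00 X45.7300 Y152.8407
M3 S230
G01 X35.9273 Y136.8500 F2808
G01 X26.9803 Y153.3347
G01 X45.7300 Y152.8407
M5
G00 X134.2659 Y89.2556
M3 S230
G01 X117.3162 Y80.4074 F2808
G01 X101.0868 Y72.4003
G01 X85.5777 Y65.2343
G01 X70.7889 Y58.9093
G01 X56.7205 Y53.4255
G01 X43.3724 Y48.7827
M5
G00 X208.6280 Y114.3601
M3 S532
G01 X149.6320 Y116.2626 F1959
G01 X179.1663 Y86.0964
G01 X208.6280 Y114.3601
M5

viewBox `0 0 218.4118 166.4779` with mm width/height → 1 unit = 1 mm. Flip: y_m = 166.4779 − y_svg.

**Shape 1** — `<path>` regular polygon, stroke `#008000` → engrave (S230, F2808). Machine vertices: (45.7300,152.8407) → (35.9273,136.8500) → (26.9803,153.3347) → (45.7300,152.8407). Closed: final G1 returns to the first vertex.

**Shape 2** — `<path>` quadratic bezier, stroke `#008000` → engrave (S230, F2808). Control points (SVG): P0=(134.2659,77.2223), P1=(82.3362,105.0285), P2=(43.3724,117.6952); sampled at t=k/6. Machine vertices: (134.2659,89.2556) → (117.3162,80.4074) → (101.0868,72.4003) → (85.5777,65.2343) → (70.7889,58.9093) → (56.7205,53.4255) → (43.3724,48.7827). Open path.

**Shape 3** — `<path>` closed polygon, stroke `#ff00ff` → score (S532, F1959). Machine vertices: (208.6280,114.3601) → (149.6320,116.2626) → (179.1663,86.0964) → (208.6280,114.3601). Closed: final G1 returns to the first vertex.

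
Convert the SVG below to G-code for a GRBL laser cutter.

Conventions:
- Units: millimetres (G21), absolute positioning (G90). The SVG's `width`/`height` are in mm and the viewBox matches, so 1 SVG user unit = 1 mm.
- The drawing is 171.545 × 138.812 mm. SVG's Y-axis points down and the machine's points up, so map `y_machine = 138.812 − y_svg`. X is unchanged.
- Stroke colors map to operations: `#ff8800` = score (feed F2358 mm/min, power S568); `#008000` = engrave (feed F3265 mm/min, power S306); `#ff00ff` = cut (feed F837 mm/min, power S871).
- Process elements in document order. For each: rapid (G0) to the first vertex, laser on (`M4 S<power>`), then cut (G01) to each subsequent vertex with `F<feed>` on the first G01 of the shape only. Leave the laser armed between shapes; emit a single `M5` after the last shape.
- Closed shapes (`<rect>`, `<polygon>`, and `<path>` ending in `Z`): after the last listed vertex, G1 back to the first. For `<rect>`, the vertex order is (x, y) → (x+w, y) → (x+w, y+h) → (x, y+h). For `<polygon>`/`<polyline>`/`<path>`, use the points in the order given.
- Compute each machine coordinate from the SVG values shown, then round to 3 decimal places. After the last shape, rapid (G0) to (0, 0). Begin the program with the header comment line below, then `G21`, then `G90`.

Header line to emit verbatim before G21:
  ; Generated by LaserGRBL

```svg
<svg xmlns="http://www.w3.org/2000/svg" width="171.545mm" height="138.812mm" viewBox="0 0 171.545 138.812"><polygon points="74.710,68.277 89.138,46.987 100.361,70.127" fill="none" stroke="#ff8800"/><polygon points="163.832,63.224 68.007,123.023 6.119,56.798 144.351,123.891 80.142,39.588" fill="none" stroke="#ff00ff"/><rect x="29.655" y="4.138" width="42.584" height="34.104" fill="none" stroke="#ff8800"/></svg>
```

1 u = 1 mm; y_m = 138.812 − y.

[1] `<polygon>` regular polygon, #ff8800→score S568 F2358: (74.710,70.535) → (89.138,91.825) → (100.361,68.685) → (74.710,70.535) (closed)

[2] `<polygon>` closed polygon, #ff00ff→cut S871 F837: (163.832,75.588) → (68.007,15.789) → (6.119,82.014) → (144.351,14.921) → (80.142,99.224) → (163.832,75.588) (closed)

[3] `<rect>` rectangle, #ff8800→score S568 F2358: (29.655,134.674) → (72.239,134.674) → (72.239,100.570) → (29.655,100.570) → (29.655,134.674) (closed)

; Generated by LaserGRBL
G21
G90
G0 X74.710 Y70.535
M4 S568
G01 X89.138 Y91.825 F2358
G01 X100.361 Y68.685
G01 X74.710 Y70.535
G0 X163.832 Y75.588
M4 S871
G01 X68.007 Y15.789 F837
G01 X6.119 Y82.014
G01 X144.351 Y14.921
G01 X80.142 Y99.224
G01 X163.832 Y75.588
G0 X29.655 Y134.674
M4 S568
G01 X72.239 Y134.674 F2358
G01 X72.239 Y100.570
G01 X29.655 Y100.570
G01 X29.655 Y134.674
M5
G0 X0.000 Y0.000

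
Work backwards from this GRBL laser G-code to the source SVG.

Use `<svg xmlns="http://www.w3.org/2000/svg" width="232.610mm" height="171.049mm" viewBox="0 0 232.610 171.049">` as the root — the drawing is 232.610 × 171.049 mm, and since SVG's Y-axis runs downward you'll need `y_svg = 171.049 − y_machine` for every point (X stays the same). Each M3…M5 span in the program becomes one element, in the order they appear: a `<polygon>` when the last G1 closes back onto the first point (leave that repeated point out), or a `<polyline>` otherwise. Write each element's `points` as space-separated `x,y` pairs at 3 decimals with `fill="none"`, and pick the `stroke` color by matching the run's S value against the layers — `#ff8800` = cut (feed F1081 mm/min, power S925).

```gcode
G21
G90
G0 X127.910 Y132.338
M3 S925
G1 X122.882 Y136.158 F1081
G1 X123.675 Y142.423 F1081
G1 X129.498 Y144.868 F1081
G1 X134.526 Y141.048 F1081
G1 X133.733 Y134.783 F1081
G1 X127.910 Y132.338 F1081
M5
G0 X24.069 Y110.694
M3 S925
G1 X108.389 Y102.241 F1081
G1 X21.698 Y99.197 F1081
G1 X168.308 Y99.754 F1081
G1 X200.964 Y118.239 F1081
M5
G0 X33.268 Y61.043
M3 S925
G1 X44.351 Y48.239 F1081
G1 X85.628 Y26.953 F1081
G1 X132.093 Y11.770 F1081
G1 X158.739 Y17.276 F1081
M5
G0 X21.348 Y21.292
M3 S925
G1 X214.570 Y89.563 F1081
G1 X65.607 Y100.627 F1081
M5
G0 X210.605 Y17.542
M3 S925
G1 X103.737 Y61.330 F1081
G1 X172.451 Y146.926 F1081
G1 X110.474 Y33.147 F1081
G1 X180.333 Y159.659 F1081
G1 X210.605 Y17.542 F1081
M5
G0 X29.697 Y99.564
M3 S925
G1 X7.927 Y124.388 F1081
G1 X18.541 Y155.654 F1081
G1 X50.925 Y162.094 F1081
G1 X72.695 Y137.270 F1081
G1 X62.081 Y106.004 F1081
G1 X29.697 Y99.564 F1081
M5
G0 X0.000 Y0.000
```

<svg xmlns="http://www.w3.org/2000/svg" width="232.610mm" height="171.049mm" viewBox="0 0 232.610 171.049">
  <polygon points="127.910,38.711 122.882,34.891 123.675,28.626 129.498,26.181 134.526,30.001 133.733,36.266" fill="none" stroke="#ff8800"/>
  <polyline points="24.069,60.355 108.389,68.808 21.698,71.852 168.308,71.295 200.964,52.810" fill="none" stroke="#ff8800"/>
  <polyline points="33.268,110.006 44.351,122.810 85.628,144.096 132.093,159.279 158.739,153.773" fill="none" stroke="#ff8800"/>
  <polyline points="21.348,149.757 214.570,81.486 65.607,70.422" fill="none" stroke="#ff8800"/>
  <polygon points="210.605,153.507 103.737,109.719 172.451,24.123 110.474,137.902 180.333,11.390" fill="none" stroke="#ff8800"/>
  <polygon points="29.697,71.485 7.927,46.661 18.541,15.395 50.925,8.955 72.695,33.779 62.081,65.045" fill="none" stroke="#ff8800"/>
</svg>

y_svg = 171.049 − y_m. Every run uses S925, so all elements get stroke `#ff8800` (cut).

[1] closed run; points: 127.910,38.711 122.882,34.891 123.675,28.626 129.498,26.181 134.526,30.001 133.733,36.266

[2] open run; points: 24.069,60.355 108.389,68.808 21.698,71.852 168.308,71.295 200.964,52.810

[3] open run; points: 33.268,110.006 44.351,122.810 85.628,144.096 132.093,159.279 158.739,153.773

[4] open run; points: 21.348,149.757 214.570,81.486 65.607,70.422

[5] closed run; points: 210.605,153.507 103.737,109.719 172.451,24.123 110.474,137.902 180.333,11.390

[6] closed run; points: 29.697,71.485 7.927,46.661 18.541,15.395 50.925,8.955 72.695,33.779 62.081,65.045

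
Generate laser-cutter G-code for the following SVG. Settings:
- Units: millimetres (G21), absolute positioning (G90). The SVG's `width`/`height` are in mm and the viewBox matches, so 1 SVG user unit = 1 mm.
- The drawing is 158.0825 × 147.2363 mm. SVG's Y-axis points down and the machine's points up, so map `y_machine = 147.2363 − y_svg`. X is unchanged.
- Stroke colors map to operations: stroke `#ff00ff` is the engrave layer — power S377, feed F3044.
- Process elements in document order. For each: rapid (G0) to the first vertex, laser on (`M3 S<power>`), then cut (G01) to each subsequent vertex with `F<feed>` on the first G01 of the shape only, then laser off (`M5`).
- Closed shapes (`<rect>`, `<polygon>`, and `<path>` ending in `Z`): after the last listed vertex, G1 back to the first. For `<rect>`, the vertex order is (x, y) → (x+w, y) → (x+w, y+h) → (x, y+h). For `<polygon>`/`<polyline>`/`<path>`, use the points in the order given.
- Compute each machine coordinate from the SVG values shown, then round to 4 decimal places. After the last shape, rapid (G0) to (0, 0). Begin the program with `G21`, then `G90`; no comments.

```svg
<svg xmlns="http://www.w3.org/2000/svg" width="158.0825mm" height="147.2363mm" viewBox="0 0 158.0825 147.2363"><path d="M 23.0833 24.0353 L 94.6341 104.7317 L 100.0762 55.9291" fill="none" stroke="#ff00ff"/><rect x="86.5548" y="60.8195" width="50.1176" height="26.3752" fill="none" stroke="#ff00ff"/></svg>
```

Since the viewBox matches the mm dimensions, user units are millimetres directly. The only transform is the Y-flip y_m = 147.2363 − y_svg.

Shape 1 is a open polyline drawn with `<path>`. Its stroke #ff00ff means engrave at S377, F3044. After flipping Y the toolpath is (23.0833,123.2010) → (94.6341,42.5046) → (100.0762,91.3072).

Shape 2 is a rectangle drawn with `<rect>`. Its stroke #ff00ff means engrave at S377, F3044. After flipping Y the toolpath is (86.5548,86.4168) → (136.6724,86.4168) → (136.6724,60.0416) → (86.5548,60.0416) → (86.5548,86.4168), returning to the start.

G21
G90
G0 X23.0833 Y123.2010
M3 S377
G01 X94.6341 Y42.5046 F3044
G01 X100.0762 Y91.3072
M5
G0 X86.5548 Y86.4168
M3 S377
G01 X136.6724 Y86.4168 F3044
G01 X136.6724 Y60.0416
G01 X86.5548 Y60.0416
G01 X86.5548 Y86.4168
M5
G0 X0.0000 Y0.0000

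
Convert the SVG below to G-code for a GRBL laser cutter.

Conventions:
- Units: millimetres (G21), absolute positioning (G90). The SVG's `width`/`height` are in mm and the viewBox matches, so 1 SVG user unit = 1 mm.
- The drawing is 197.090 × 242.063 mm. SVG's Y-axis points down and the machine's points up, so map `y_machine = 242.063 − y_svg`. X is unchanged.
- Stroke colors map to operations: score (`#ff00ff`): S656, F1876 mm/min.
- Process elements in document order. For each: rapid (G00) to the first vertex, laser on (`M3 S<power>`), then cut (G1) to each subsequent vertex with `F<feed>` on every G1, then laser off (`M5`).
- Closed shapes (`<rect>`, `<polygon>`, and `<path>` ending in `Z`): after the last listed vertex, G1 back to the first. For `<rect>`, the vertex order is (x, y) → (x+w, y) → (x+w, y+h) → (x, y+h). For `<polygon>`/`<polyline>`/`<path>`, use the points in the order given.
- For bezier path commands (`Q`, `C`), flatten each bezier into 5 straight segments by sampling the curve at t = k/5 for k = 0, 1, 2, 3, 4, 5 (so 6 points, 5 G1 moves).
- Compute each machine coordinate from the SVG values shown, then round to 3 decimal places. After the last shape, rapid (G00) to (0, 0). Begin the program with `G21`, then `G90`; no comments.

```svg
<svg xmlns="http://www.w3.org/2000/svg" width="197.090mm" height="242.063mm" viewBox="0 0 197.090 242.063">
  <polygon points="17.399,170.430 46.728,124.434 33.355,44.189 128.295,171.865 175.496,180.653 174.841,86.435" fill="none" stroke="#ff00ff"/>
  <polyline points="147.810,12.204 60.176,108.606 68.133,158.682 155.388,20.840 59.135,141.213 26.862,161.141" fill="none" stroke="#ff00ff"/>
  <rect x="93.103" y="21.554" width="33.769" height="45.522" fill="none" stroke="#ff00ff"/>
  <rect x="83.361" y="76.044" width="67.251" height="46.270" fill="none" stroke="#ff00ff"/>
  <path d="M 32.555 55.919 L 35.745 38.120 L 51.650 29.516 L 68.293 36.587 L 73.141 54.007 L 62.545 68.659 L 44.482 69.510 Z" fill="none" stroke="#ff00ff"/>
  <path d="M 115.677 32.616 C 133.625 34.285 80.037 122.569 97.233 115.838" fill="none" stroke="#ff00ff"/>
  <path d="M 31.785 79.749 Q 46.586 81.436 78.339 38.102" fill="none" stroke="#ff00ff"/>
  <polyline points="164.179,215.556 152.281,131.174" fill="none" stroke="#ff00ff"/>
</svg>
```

viewBox `0 0 197.090 242.063` with mm width/height → 1 unit = 1 mm. Flip: y_m = 242.063 − y_svg.

**Shape 1** — `<polygon>` closed polygon, stroke `#ff00ff` → score (S656, F1876). Machine vertices: (17.399,71.633) → (46.728,117.629) → (33.355,197.874) → (128.295,70.198) → (175.496,61.410) → (174.841,155.628) → (17.399,71.633). Closed: final G1 returns to the first vertex.

**Shape 2** — `<polyline>` open polyline, stroke `#ff00ff` → score (S656, F1876). Machine vertices: (147.810,229.859) → (60.176,133.457) → (68.133,83.381) → (155.388,221.223) → (59.135,100.850) → (26.862,80.922). Open path.

**Shape 3** — `<rect>` rectangle, stroke `#ff00ff` → score (S656, F1876). Machine vertices: (93.103,220.509) → (126.872,220.509) → (126.872,174.987) → (93.103,174.987) → (93.103,220.509). Closed: final G1 returns to the first vertex.

**Shape 4** — `<rect>` rectangle, stroke `#ff00ff` → score (S656, F1876). Machine vertices: (83.361,166.019) → (150.612,166.019) → (150.612,119.749) → (83.361,119.749) → (83.361,166.019). Closed: final G1 returns to the first vertex.

**Shape 5** — `<path>` regular polygon, stroke `#ff00ff` → score (S656, F1876). Machine vertices: (32.555,186.144) → (35.745,203.943) → (51.650,212.547) → (68.293,205.476) → (73.141,188.056) → (62.545,173.404) → (44.482,172.553) → (32.555,186.144). Closed: final G1 returns to the first vertex.

**Shape 6** — `<path>` cubic bezier, stroke `#ff00ff` → score (S656, F1876). Control points (SVG): P0=(115.677,32.616), P1=(133.625,34.285), P2=(80.037,122.569), P3=(97.233,115.838); sampled at t=k/5. Machine vertices: (115.677,209.447) → (119.000,199.505) → (111.986,177.493) → (101.466,152.131) → (94.271,132.135) → (97.233,126.225). Open path.

**Shape 7** — `<path>` quadratic bezier, stroke `#ff00ff` → score (S656, F1876). Control points (SVG): P0=(31.785,79.749), P1=(46.586,81.436), P2=(78.339,38.102); sampled at t=k/5. Machine vertices: (31.785,162.314) → (38.383,163.440) → (46.338,168.168) → (55.649,176.497) → (66.316,188.428) → (78.339,203.961). Open path.

**Shape 8** — `<polyline>` line segment, stroke `#ff00ff` → score (S656, F1876). Machine vertices: (164.179,26.507) → (152.281,110.889). Open path.

G21
G90
G00 X17.399 Y71.633
M3 S656
G1 X46.728 Y117.629 F1876
G1 X33.355 Y197.874 F1876
G1 X128.295 Y70.198 F1876
G1 X175.496 Y61.410 F1876
G1 X174.841 Y155.628 F1876
G1 X17.399 Y71.633 F1876
M5
G00 X147.810 Y229.859
M3 S656
G1 X60.176 Y133.457 F1876
G1 X68.133 Y83.381 F1876
G1 X155.388 Y221.223 F1876
G1 X59.135 Y100.850 F1876
G1 X26.862 Y80.922 F1876
M5
G00 X93.103 Y220.509
M3 S656
G1 X126.872 Y220.509 F1876
G1 X126.872 Y174.987 F1876
G1 X93.103 Y174.987 F1876
G1 X93.103 Y220.509 F1876
M5
G00 X83.361 Y166.019
M3 S656
G1 X150.612 Y166.019 F1876
G1 X150.612 Y119.749 F1876
G1 X83.361 Y119.749 F1876
G1 X83.361 Y166.019 F1876
M5
G00 X32.555 Y186.144
M3 S656
G1 X35.745 Y203.943 F1876
G1 X51.650 Y212.547 F1876
G1 X68.293 Y205.476 F1876
G1 X73.141 Y188.056 F1876
G1 X62.545 Y173.404 F1876
G1 X44.482 Y172.553 F1876
G1 X32.555 Y186.144 F1876
M5
G00 X115.677 Y209.447
M3 S656
G1 X119.000 Y199.505 F1876
G1 X111.986 Y177.493 F1876
G1 X101.466 Y152.131 F1876
G1 X94.271 Y132.135 F1876
G1 X97.233 Y126.225 F1876
M5
G00 X31.785 Y162.314
M3 S656
G1 X38.383 Y163.440 F1876
G1 X46.338 Y168.168 F1876
G1 X55.649 Y176.497 F1876
G1 X66.316 Y188.428 F1876
G1 X78.339 Y203.961 F1876
M5
G00 X164.179 Y26.507
M3 S656
G1 X152.281 Y110.889 F1876
M5
G00 X0.000 Y0.000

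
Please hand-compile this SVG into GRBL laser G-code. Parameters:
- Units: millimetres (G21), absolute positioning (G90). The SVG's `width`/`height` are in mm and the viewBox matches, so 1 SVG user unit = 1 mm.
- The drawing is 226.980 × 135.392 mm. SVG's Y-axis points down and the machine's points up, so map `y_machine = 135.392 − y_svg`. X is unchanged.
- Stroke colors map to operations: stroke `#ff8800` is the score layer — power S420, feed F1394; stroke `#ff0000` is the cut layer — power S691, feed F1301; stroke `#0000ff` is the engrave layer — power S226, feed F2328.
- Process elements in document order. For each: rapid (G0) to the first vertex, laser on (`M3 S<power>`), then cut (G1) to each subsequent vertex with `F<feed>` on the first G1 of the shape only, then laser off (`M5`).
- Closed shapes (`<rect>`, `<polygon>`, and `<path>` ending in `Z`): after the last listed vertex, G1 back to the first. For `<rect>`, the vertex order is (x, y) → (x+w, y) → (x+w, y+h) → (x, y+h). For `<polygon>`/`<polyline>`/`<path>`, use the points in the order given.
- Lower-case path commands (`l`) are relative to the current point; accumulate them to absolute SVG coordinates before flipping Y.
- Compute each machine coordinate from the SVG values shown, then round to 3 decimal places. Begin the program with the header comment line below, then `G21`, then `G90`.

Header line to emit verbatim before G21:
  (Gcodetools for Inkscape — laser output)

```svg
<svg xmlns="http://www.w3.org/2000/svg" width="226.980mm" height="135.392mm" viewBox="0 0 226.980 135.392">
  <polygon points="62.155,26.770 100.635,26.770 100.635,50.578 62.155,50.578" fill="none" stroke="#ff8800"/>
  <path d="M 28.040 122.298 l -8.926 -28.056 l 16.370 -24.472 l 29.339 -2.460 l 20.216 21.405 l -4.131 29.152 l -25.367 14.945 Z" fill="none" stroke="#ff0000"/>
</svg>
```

Since the viewBox matches the mm dimensions, user units are millimetres directly. The only transform is the Y-flip y_m = 135.392 − y_svg.

Shape 1 is a rectangle drawn with `<polygon>`. Its stroke #ff8800 means score at S420, F1394. After flipping Y the toolpath is (62.155,108.622) → (100.635,108.622) → (100.635,84.814) → (62.155,84.814) → (62.155,108.622), returning to the start.

Shape 2 is a regular polygon drawn with `<path>`. Its stroke #ff0000 means cut at S691, F1301. After flipping Y the toolpath is (28.040,13.094) → (19.114,41.150) → (35.484,65.622) → (64.823,68.082) → (85.039,46.677) → (80.908,17.525) → (55.541,2.580) → (28.040,13.094), returning to the start.

(Gcodetools for Inkscape — laser output)
G21
G90
G0 X62.155 Y108.622
M3 S420
G1 X100.635 Y108.622 F1394
G1 X100.635 Y84.814
G1 X62.155 Y84.814
G1 X62.155 Y108.622
M5
G0 X28.040 Y13.094
M3 S691
G1 X19.114 Y41.150 F1301
G1 X35.484 Y65.622
G1 X64.823 Y68.082
G1 X85.039 Y46.677
G1 X80.908 Y17.525
G1 X55.541 Y2.580
G1 X28.040 Y13.094
M5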